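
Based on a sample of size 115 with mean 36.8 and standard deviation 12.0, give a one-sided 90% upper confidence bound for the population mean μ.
μ ≤ 38.24

Upper bound (one-sided):
t* = 1.289 (one-sided for 90%)
Upper bound = x̄ + t* · s/√n = 36.8 + 1.289 · 12.0/√115 = 38.24

We are 90% confident that μ ≤ 38.24.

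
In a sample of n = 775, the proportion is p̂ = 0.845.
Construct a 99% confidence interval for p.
(0.812, 0.878)

Proportion CI:
SE = √(p̂(1-p̂)/n) = √(0.845 · 0.155 / 775) = 0.01300

z* = 2.576
Margin = z* · SE = 2.576 · 0.01300 = 0.0335

CI: 0.845 ± 0.0335 = (0.812, 0.878)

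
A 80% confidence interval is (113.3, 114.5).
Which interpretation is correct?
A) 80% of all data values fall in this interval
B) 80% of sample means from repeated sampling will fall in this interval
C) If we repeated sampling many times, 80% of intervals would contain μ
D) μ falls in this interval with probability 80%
C

A) Wrong — a CI is about the parameter μ, not individual data values.
B) Wrong — coverage applies to intervals containing μ, not to future x̄ values.
C) Correct — this is the frequentist long-run coverage interpretation.
D) Wrong — μ is fixed; the randomness lives in the interval, not in μ.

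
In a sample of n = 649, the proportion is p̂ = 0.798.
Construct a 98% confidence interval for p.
(0.761, 0.835)

Proportion CI:
SE = √(p̂(1-p̂)/n) = √(0.798 · 0.202 / 649) = 0.01576

z* = 2.326
Margin = z* · SE = 2.326 · 0.01576 = 0.0367

CI: 0.798 ± 0.0367 = (0.761, 0.835)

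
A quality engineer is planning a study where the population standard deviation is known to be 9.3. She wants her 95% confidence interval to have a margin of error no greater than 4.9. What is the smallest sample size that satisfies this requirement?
n ≥ 14

For margin E ≤ 4.9:
n ≥ (z* · σ / E)²
n ≥ (1.960 · 9.3 / 4.9)²
n ≥ 13.84

Minimum n = 14 (rounding up)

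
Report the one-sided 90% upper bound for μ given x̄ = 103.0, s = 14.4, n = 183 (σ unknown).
μ ≤ 104.37

Upper bound (one-sided):
t* = 1.286 (one-sided for 90%)
Upper bound = x̄ + t* · s/√n = 103.0 + 1.286 · 14.4/√183 = 104.37

We are 90% confident that μ ≤ 104.37.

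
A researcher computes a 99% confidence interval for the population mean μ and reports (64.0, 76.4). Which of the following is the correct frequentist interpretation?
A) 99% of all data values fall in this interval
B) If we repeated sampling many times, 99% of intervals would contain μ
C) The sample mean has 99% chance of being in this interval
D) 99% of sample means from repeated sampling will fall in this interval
B

A) Wrong — a CI is about the parameter μ, not individual data values.
B) Correct — this is the frequentist long-run coverage interpretation.
C) Wrong — x̄ is observed and sits in the interval by construction.
D) Wrong — coverage applies to intervals containing μ, not to future x̄ values.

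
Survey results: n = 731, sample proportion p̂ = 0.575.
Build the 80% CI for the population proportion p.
(0.552, 0.598)

Proportion CI:
SE = √(p̂(1-p̂)/n) = √(0.575 · 0.425 / 731) = 0.01828

z* = 1.282
Margin = z* · SE = 1.282 · 0.01828 = 0.0234

CI: 0.575 ± 0.0234 = (0.552, 0.598)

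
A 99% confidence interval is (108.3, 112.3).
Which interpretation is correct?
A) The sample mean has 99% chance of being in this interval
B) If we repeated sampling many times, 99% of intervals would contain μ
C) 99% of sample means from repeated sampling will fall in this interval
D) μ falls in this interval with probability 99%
B

A) Wrong — x̄ is observed and sits in the interval by construction.
B) Correct — this is the frequentist long-run coverage interpretation.
C) Wrong — coverage applies to intervals containing μ, not to future x̄ values.
D) Wrong — μ is fixed; the randomness lives in the interval, not in μ.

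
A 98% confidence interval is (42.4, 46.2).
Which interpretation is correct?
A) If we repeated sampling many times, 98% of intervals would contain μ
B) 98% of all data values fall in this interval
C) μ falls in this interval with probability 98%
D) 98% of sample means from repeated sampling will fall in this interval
A

A) Correct — this is the frequentist long-run coverage interpretation.
B) Wrong — a CI is about the parameter μ, not individual data values.
C) Wrong — μ is fixed; the randomness lives in the interval, not in μ.
D) Wrong — coverage applies to intervals containing μ, not to future x̄ values.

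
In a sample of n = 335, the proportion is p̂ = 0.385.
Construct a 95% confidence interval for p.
(0.333, 0.437)

Proportion CI:
SE = √(p̂(1-p̂)/n) = √(0.385 · 0.615 / 335) = 0.02659

z* = 1.960
Margin = z* · SE = 1.960 · 0.02659 = 0.0521

CI: 0.385 ± 0.0521 = (0.333, 0.437)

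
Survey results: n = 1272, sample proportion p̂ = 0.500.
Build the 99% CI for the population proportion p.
(0.464, 0.536)

Proportion CI:
SE = √(p̂(1-p̂)/n) = √(0.500 · 0.500 / 1272) = 0.01402

z* = 2.576
Margin = z* · SE = 2.576 · 0.01402 = 0.0361

CI: 0.500 ± 0.0361 = (0.464, 0.536)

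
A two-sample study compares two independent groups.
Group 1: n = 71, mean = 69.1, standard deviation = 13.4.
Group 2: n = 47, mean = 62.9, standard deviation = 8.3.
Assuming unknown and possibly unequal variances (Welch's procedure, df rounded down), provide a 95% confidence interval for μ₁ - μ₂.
(2.24, 10.16)

Difference: x̄₁ - x̄₂ = 6.20
SE = √(s₁²/n₁ + s₂²/n₂) = √(13.4²/71 + 8.3²/47) = 1.9987
df = 115.58 → 115 (Welch–Satterthwaite, rounded down)
t* = 1.981

CI: 6.20 ± 1.981 · 1.9987 = 6.20 ± 3.96 = (2.24, 10.16)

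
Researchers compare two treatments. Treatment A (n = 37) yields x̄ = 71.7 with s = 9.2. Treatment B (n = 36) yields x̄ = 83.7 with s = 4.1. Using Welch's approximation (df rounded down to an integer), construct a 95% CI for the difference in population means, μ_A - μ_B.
(-15.33, -8.67)

Difference: x̄₁ - x̄₂ = -12.00
SE = √(s₁²/n₁ + s₂²/n₂) = √(9.2²/37 + 4.1²/36) = 1.6597
df = 50.05 → 50 (Welch–Satterthwaite, rounded down)
t* = 2.009

CI: -12.00 ± 2.009 · 1.6597 = -12.00 ± 3.33 = (-15.33, -8.67)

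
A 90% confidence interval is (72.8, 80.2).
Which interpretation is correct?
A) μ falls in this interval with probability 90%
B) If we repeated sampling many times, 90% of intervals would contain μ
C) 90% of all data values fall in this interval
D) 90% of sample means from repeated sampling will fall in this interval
B

A) Wrong — μ is fixed; the randomness lives in the interval, not in μ.
B) Correct — this is the frequentist long-run coverage interpretation.
C) Wrong — a CI is about the parameter μ, not individual data values.
D) Wrong — coverage applies to intervals containing μ, not to future x̄ values.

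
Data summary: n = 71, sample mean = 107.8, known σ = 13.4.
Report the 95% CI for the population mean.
(104.68, 110.92)

z-interval (σ known):
z* = 1.960 for 95% confidence

Margin of error = z* · σ/√n = 1.960 · 13.4/√71 = 3.12

CI: (107.8 - 3.12, 107.8 + 3.12) = (104.68, 110.92)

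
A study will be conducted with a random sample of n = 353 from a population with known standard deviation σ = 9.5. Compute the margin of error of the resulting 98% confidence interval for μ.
Margin of error = 1.18

Margin of error = z* · σ/√n
= 2.326 · 9.5/√353
= 2.326 · 9.5/18.7883
= 1.18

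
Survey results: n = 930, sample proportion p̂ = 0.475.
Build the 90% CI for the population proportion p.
(0.448, 0.502)

Proportion CI:
SE = √(p̂(1-p̂)/n) = √(0.475 · 0.525 / 930) = 0.01638

z* = 1.645
Margin = z* · SE = 1.645 · 0.01638 = 0.0269

CI: 0.475 ± 0.0269 = (0.448, 0.502)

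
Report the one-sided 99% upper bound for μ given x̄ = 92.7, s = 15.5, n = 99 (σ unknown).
μ ≤ 96.38

Upper bound (one-sided):
t* = 2.365 (one-sided for 99%)
Upper bound = x̄ + t* · s/√n = 92.7 + 2.365 · 15.5/√99 = 96.38

We are 99% confident that μ ≤ 96.38.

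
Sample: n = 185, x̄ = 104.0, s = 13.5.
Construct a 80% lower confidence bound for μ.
μ ≥ 103.16

Lower bound (one-sided):
t* = 0.844 (one-sided for 80%)
Lower bound = x̄ - t* · s/√n = 104.0 - 0.844 · 13.5/√185 = 103.16

We are 80% confident that μ ≥ 103.16.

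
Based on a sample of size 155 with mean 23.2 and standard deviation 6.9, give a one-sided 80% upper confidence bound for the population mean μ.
μ ≤ 23.67

Upper bound (one-sided):
t* = 0.844 (one-sided for 80%)
Upper bound = x̄ + t* · s/√n = 23.2 + 0.844 · 6.9/√155 = 23.67

We are 80% confident that μ ≤ 23.67.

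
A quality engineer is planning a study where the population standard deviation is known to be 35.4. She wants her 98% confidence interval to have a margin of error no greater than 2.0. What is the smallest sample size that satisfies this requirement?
n ≥ 1695

For margin E ≤ 2.0:
n ≥ (z* · σ / E)²
n ≥ (2.326 · 35.4 / 2.0)²
n ≥ 1694.99

Minimum n = 1695 (rounding up)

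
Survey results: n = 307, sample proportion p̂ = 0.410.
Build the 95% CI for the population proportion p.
(0.355, 0.465)

Proportion CI:
SE = √(p̂(1-p̂)/n) = √(0.410 · 0.590 / 307) = 0.02807

z* = 1.960
Margin = z* · SE = 1.960 · 0.02807 = 0.0550

CI: 0.410 ± 0.0550 = (0.355, 0.465)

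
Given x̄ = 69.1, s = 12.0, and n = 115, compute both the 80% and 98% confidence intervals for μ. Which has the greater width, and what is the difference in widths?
98% CI is wider by 2.40

df = 114
80% CI: t* = 1.289, (67.66, 70.54), width = 2 · t* · s/√n = 2.88
98% CI: t* = 2.360, (66.46, 71.74), width = 2 · t* · s/√n = 5.28

The 98% CI is wider by 5.28 - 2.88 = 2.40.
Higher confidence requires a wider interval.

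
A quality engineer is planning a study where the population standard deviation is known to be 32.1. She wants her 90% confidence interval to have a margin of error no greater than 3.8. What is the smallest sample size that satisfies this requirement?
n ≥ 194

For margin E ≤ 3.8:
n ≥ (z* · σ / E)²
n ≥ (1.645 · 32.1 / 3.8)²
n ≥ 193.10

Minimum n = 194 (rounding up)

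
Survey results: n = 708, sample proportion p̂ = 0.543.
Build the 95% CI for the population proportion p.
(0.506, 0.580)

Proportion CI:
SE = √(p̂(1-p̂)/n) = √(0.543 · 0.457 / 708) = 0.01872

z* = 1.960
Margin = z* · SE = 1.960 · 0.01872 = 0.0367

CI: 0.543 ± 0.0367 = (0.506, 0.580)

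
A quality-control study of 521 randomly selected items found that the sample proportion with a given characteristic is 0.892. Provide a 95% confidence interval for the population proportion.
(0.865, 0.919)

Proportion CI:
SE = √(p̂(1-p̂)/n) = √(0.892 · 0.108 / 521) = 0.01360

z* = 1.960
Margin = z* · SE = 1.960 · 0.01360 = 0.0267

CI: 0.892 ± 0.0267 = (0.865, 0.919)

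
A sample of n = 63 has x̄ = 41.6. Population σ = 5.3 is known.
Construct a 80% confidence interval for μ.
(40.74, 42.46)

z-interval (σ known):
z* = 1.282 for 80% confidence

Margin of error = z* · σ/√n = 1.282 · 5.3/√63 = 0.86

CI: (41.6 - 0.86, 41.6 + 0.86) = (40.74, 42.46)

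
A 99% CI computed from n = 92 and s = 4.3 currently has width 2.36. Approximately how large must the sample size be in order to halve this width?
n ≈ 368

CI width ∝ 1/√n
To reduce width by factor 2, need √n to grow by 2 → need 2² = 4 times as many samples.

Current: n = 92, width = 2.36
New: n = 368, width ≈ 1.16

Width reduced by factor of 2.36/1.16 = 2.03.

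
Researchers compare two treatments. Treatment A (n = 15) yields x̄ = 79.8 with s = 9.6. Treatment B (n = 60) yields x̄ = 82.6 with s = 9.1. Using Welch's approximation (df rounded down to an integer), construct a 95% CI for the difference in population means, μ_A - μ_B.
(-8.52, 2.92)

Difference: x̄₁ - x̄₂ = -2.80
SE = √(s₁²/n₁ + s₂²/n₂) = √(9.6²/15 + 9.1²/60) = 2.7430
df = 20.75 → 20 (Welch–Satterthwaite, rounded down)
t* = 2.086

CI: -2.80 ± 2.086 · 2.7430 = -2.80 ± 5.72 = (-8.52, 2.92)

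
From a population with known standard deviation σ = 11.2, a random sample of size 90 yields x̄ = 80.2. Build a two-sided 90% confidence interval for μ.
(78.26, 82.14)

z-interval (σ known):
z* = 1.645 for 90% confidence

Margin of error = z* · σ/√n = 1.645 · 11.2/√90 = 1.94

CI: (80.2 - 1.94, 80.2 + 1.94) = (78.26, 82.14)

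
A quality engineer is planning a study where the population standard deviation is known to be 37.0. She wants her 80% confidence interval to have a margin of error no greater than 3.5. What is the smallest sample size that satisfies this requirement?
n ≥ 184

For margin E ≤ 3.5:
n ≥ (z* · σ / E)²
n ≥ (1.282 · 37.0 / 3.5)²
n ≥ 183.67

Minimum n = 184 (rounding up)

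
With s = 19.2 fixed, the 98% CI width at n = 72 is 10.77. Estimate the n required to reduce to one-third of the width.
n ≈ 648

CI width ∝ 1/√n
To reduce width by factor 3, need √n to grow by 3 → need 3² = 9 times as many samples.

Current: n = 72, width = 10.77
New: n = 648, width ≈ 3.52

Width reduced by factor of 10.77/3.52 = 3.06.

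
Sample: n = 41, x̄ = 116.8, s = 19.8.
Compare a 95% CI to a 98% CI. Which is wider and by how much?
98% CI is wider by 2.48

df = 40
95% CI: t* = 2.021, (110.55, 123.05), width = 2 · t* · s/√n = 12.50
98% CI: t* = 2.423, (109.31, 124.29), width = 2 · t* · s/√n = 14.98

The 98% CI is wider by 14.98 - 12.50 = 2.48.
Higher confidence requires a wider interval.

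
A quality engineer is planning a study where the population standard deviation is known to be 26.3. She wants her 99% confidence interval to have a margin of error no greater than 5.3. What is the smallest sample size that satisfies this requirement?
n ≥ 164

For margin E ≤ 5.3:
n ≥ (z* · σ / E)²
n ≥ (2.576 · 26.3 / 5.3)²
n ≥ 163.40

Minimum n = 164 (rounding up)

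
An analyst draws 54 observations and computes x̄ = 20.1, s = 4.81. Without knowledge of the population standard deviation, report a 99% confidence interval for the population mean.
(18.35, 21.85)

t-interval (σ unknown):
df = n - 1 = 53
t* = 2.672 for 99% confidence

Margin of error = t* · s/√n = 2.672 · 4.81/√54 = 1.75

CI: (18.35, 21.85)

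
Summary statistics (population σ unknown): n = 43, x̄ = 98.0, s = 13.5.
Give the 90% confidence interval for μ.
(94.54, 101.46)

t-interval (σ unknown):
df = n - 1 = 42
t* = 1.682 for 90% confidence

Margin of error = t* · s/√n = 1.682 · 13.5/√43 = 3.46

CI: (94.54, 101.46)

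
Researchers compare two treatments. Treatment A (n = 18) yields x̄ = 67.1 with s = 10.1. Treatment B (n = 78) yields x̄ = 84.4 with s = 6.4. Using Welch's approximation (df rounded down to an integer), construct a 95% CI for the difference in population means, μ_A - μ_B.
(-22.49, -12.11)

Difference: x̄₁ - x̄₂ = -17.30
SE = √(s₁²/n₁ + s₂²/n₂) = √(10.1²/18 + 6.4²/78) = 2.4884
df = 20.26 → 20 (Welch–Satterthwaite, rounded down)
t* = 2.086

CI: -17.30 ± 2.086 · 2.4884 = -17.30 ± 5.19 = (-22.49, -12.11)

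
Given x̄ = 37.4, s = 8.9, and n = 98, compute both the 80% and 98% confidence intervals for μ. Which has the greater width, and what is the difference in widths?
98% CI is wider by 1.93

df = 97
80% CI: t* = 1.290, (36.24, 38.56), width = 2 · t* · s/√n = 2.32
98% CI: t* = 2.365, (35.27, 39.53), width = 2 · t* · s/√n = 4.25

The 98% CI is wider by 4.25 - 2.32 = 1.93.
Higher confidence requires a wider interval.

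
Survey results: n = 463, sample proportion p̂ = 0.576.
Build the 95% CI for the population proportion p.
(0.531, 0.621)

Proportion CI:
SE = √(p̂(1-p̂)/n) = √(0.576 · 0.424 / 463) = 0.02297

z* = 1.960
Margin = z* · SE = 1.960 · 0.02297 = 0.0450

CI: 0.576 ± 0.0450 = (0.531, 0.621)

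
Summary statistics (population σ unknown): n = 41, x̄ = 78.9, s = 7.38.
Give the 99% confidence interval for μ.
(75.78, 82.02)

t-interval (σ unknown):
df = n - 1 = 40
t* = 2.704 for 99% confidence

Margin of error = t* · s/√n = 2.704 · 7.38/√41 = 3.12

CI: (75.78, 82.02)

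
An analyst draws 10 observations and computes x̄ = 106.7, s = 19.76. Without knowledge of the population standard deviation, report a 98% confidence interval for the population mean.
(89.07, 124.33)

t-interval (σ unknown):
df = n - 1 = 9
t* = 2.821 for 98% confidence

Margin of error = t* · s/√n = 2.821 · 19.76/√10 = 17.63

CI: (89.07, 124.33)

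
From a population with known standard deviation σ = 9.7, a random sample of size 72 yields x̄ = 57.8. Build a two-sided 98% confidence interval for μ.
(55.14, 60.46)

z-interval (σ known):
z* = 2.326 for 98% confidence

Margin of error = z* · σ/√n = 2.326 · 9.7/√72 = 2.66

CI: (57.8 - 2.66, 57.8 + 2.66) = (55.14, 60.46)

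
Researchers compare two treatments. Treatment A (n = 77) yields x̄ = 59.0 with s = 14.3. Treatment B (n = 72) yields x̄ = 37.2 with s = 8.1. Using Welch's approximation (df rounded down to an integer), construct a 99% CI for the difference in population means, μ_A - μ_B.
(16.86, 26.74)

Difference: x̄₁ - x̄₂ = 21.80
SE = √(s₁²/n₁ + s₂²/n₂) = √(14.3²/77 + 8.1²/72) = 1.8886
df = 121.76 → 121 (Welch–Satterthwaite, rounded down)
t* = 2.617

CI: 21.80 ± 2.617 · 1.8886 = 21.80 ± 4.94 = (16.86, 26.74)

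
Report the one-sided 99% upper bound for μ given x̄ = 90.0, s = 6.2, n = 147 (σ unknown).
μ ≤ 91.20

Upper bound (one-sided):
t* = 2.352 (one-sided for 99%)
Upper bound = x̄ + t* · s/√n = 90.0 + 2.352 · 6.2/√147 = 91.20

We are 99% confident that μ ≤ 91.20.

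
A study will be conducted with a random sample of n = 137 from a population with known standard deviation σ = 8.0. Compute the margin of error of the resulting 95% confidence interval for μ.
Margin of error = 1.34

Margin of error = z* · σ/√n
= 1.960 · 8.0/√137
= 1.960 · 8.0/11.7047
= 1.34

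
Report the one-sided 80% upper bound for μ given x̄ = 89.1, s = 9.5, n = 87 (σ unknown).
μ ≤ 89.96

Upper bound (one-sided):
t* = 0.846 (one-sided for 80%)
Upper bound = x̄ + t* · s/√n = 89.1 + 0.846 · 9.5/√87 = 89.96

We are 80% confident that μ ≤ 89.96.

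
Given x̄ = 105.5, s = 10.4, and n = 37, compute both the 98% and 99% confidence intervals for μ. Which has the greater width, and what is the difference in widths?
99% CI is wider by 0.98

df = 36
98% CI: t* = 2.434, (101.34, 109.66), width = 2 · t* · s/√n = 8.32
99% CI: t* = 2.719, (100.85, 110.15), width = 2 · t* · s/√n = 9.30

The 99% CI is wider by 9.30 - 8.32 = 0.98.
Higher confidence requires a wider interval.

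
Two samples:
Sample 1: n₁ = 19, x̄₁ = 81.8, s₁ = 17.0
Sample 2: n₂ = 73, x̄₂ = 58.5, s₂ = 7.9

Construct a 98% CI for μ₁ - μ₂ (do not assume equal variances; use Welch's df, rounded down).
(13.17, 33.43)

Difference: x̄₁ - x̄₂ = 23.30
SE = √(s₁²/n₁ + s₂²/n₂) = √(17.0²/19 + 7.9²/73) = 4.0082
df = 20.06 → 20 (Welch–Satterthwaite, rounded down)
t* = 2.528

CI: 23.30 ± 2.528 · 4.0082 = 23.30 ± 10.13 = (13.17, 33.43)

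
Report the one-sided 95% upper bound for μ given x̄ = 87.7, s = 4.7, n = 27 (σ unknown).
μ ≤ 89.24

Upper bound (one-sided):
t* = 1.706 (one-sided for 95%)
Upper bound = x̄ + t* · s/√n = 87.7 + 1.706 · 4.7/√27 = 89.24

We are 95% confident that μ ≤ 89.24.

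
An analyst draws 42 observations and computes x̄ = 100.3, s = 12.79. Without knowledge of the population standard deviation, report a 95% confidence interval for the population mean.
(96.31, 104.29)

t-interval (σ unknown):
df = n - 1 = 41
t* = 2.020 for 95% confidence

Margin of error = t* · s/√n = 2.020 · 12.79/√42 = 3.99

CI: (96.31, 104.29)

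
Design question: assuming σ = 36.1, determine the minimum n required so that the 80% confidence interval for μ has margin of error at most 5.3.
n ≥ 77

For margin E ≤ 5.3:
n ≥ (z* · σ / E)²
n ≥ (1.282 · 36.1 / 5.3)²
n ≥ 76.25

Minimum n = 77 (rounding up)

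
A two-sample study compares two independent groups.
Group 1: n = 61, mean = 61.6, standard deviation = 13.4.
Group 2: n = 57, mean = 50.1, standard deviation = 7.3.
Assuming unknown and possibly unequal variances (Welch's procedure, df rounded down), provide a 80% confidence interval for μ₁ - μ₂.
(8.96, 14.04)

Difference: x̄₁ - x̄₂ = 11.50
SE = √(s₁²/n₁ + s₂²/n₂) = √(13.4²/61 + 7.3²/57) = 1.9694
df = 94.01 → 94 (Welch–Satterthwaite, rounded down)
t* = 1.291

CI: 11.50 ± 1.291 · 1.9694 = 11.50 ± 2.54 = (8.96, 14.04)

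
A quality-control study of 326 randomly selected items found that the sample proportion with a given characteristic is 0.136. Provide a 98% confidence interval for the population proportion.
(0.092, 0.180)

Proportion CI:
SE = √(p̂(1-p̂)/n) = √(0.136 · 0.864 / 326) = 0.01899

z* = 2.326
Margin = z* · SE = 2.326 · 0.01899 = 0.0442

CI: 0.136 ± 0.0442 = (0.092, 0.180)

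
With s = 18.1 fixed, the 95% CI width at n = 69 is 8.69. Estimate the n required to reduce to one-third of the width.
n ≈ 621

CI width ∝ 1/√n
To reduce width by factor 3, need √n to grow by 3 → need 3² = 9 times as many samples.

Current: n = 69, width = 8.69
New: n = 621, width ≈ 2.85

Width reduced by factor of 8.69/2.85 = 3.05.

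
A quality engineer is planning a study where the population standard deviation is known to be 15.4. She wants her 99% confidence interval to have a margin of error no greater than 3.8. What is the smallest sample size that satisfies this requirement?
n ≥ 109

For margin E ≤ 3.8:
n ≥ (z* · σ / E)²
n ≥ (2.576 · 15.4 / 3.8)²
n ≥ 108.98

Minimum n = 109 (rounding up)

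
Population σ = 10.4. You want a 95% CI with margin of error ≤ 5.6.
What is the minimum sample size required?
n ≥ 14

For margin E ≤ 5.6:
n ≥ (z* · σ / E)²
n ≥ (1.960 · 10.4 / 5.6)²
n ≥ 13.25

Minimum n = 14 (rounding up)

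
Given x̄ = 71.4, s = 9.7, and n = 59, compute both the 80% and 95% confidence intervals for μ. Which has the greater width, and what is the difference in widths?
95% CI is wider by 1.79

df = 58
80% CI: t* = 1.296, (69.76, 73.04), width = 2 · t* · s/√n = 3.27
95% CI: t* = 2.002, (68.87, 73.93), width = 2 · t* · s/√n = 5.06

The 95% CI is wider by 5.06 - 3.27 = 1.79.
Higher confidence requires a wider interval.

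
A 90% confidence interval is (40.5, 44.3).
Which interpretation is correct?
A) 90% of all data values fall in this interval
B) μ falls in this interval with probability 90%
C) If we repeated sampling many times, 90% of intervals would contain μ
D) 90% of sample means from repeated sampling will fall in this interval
C

A) Wrong — a CI is about the parameter μ, not individual data values.
B) Wrong — μ is fixed; the randomness lives in the interval, not in μ.
C) Correct — this is the frequentist long-run coverage interpretation.
D) Wrong — coverage applies to intervals containing μ, not to future x̄ values.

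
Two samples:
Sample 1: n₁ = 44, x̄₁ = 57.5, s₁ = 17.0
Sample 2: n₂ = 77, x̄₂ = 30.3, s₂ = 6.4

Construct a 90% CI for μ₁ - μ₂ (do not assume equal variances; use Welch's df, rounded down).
(22.73, 31.67)

Difference: x̄₁ - x̄₂ = 27.20
SE = √(s₁²/n₁ + s₂²/n₂) = √(17.0²/44 + 6.4²/77) = 2.6646
df = 50.06 → 50 (Welch–Satterthwaite, rounded down)
t* = 1.676

CI: 27.20 ± 1.676 · 2.6646 = 27.20 ± 4.47 = (22.73, 31.67)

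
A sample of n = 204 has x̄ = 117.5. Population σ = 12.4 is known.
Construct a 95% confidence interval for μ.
(115.80, 119.20)

z-interval (σ known):
z* = 1.960 for 95% confidence

Margin of error = z* · σ/√n = 1.960 · 12.4/√204 = 1.70

CI: (117.5 - 1.70, 117.5 + 1.70) = (115.80, 119.20)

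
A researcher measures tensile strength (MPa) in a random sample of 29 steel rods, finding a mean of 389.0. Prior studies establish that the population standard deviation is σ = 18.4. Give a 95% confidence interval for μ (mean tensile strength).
(382.30, 395.70)

z-interval (σ known):
z* = 1.960 for 95% confidence

Margin of error = z* · σ/√n = 1.960 · 18.4/√29 = 6.70

CI: (389.0 - 6.70, 389.0 + 6.70) = (382.30, 395.70)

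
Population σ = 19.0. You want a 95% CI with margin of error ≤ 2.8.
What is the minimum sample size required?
n ≥ 177

For margin E ≤ 2.8:
n ≥ (z* · σ / E)²
n ≥ (1.960 · 19.0 / 2.8)²
n ≥ 176.89

Minimum n = 177 (rounding up)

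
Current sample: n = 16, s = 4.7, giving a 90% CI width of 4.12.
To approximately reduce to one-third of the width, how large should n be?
n ≈ 144

CI width ∝ 1/√n
To reduce width by factor 3, need √n to grow by 3 → need 3² = 9 times as many samples.

Current: n = 16, width = 4.12
New: n = 144, width ≈ 1.30

Width reduced by factor of 4.12/1.30 = 3.17.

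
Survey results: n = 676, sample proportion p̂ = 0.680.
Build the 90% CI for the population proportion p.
(0.650, 0.710)

Proportion CI:
SE = √(p̂(1-p̂)/n) = √(0.680 · 0.320 / 676) = 0.01794

z* = 1.645
Margin = z* · SE = 1.645 · 0.01794 = 0.0295

CI: 0.680 ± 0.0295 = (0.650, 0.710)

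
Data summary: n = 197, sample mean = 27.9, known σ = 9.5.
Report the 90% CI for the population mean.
(26.79, 29.01)

z-interval (σ known):
z* = 1.645 for 90% confidence

Margin of error = z* · σ/√n = 1.645 · 9.5/√197 = 1.11

CI: (27.9 - 1.11, 27.9 + 1.11) = (26.79, 29.01)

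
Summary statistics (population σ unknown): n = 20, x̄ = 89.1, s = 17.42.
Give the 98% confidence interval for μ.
(79.21, 98.99)

t-interval (σ unknown):
df = n - 1 = 19
t* = 2.539 for 98% confidence

Margin of error = t* · s/√n = 2.539 · 17.42/√20 = 9.89

CI: (79.21, 98.99)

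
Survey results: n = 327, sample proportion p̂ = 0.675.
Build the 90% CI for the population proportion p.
(0.632, 0.718)

Proportion CI:
SE = √(p̂(1-p̂)/n) = √(0.675 · 0.325 / 327) = 0.02590

z* = 1.645
Margin = z* · SE = 1.645 · 0.02590 = 0.0426

CI: 0.675 ± 0.0426 = (0.632, 0.718)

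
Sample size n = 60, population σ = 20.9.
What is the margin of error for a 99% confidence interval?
Margin of error = 6.95

Margin of error = z* · σ/√n
= 2.576 · 20.9/√60
= 2.576 · 20.9/7.7460
= 6.95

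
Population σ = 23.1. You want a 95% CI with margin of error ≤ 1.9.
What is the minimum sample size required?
n ≥ 568

For margin E ≤ 1.9:
n ≥ (z* · σ / E)²
n ≥ (1.960 · 23.1 / 1.9)²
n ≥ 567.84

Minimum n = 568 (rounding up)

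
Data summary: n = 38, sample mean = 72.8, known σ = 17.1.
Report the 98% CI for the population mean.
(66.35, 79.25)

z-interval (σ known):
z* = 2.326 for 98% confidence

Margin of error = z* · σ/√n = 2.326 · 17.1/√38 = 6.45

CI: (72.8 - 6.45, 72.8 + 6.45) = (66.35, 79.25)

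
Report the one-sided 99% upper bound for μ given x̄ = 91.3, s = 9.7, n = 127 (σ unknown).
μ ≤ 93.33

Upper bound (one-sided):
t* = 2.356 (one-sided for 99%)
Upper bound = x̄ + t* · s/√n = 91.3 + 2.356 · 9.7/√127 = 93.33

We are 99% confident that μ ≤ 93.33.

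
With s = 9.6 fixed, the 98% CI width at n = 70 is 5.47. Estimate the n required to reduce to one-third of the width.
n ≈ 630

CI width ∝ 1/√n
To reduce width by factor 3, need √n to grow by 3 → need 3² = 9 times as many samples.

Current: n = 70, width = 5.47
New: n = 630, width ≈ 1.78

Width reduced by factor of 5.47/1.78 = 3.07.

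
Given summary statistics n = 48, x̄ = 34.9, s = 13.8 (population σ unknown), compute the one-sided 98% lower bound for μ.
μ ≥ 30.69

Lower bound (one-sided):
t* = 2.112 (one-sided for 98%)
Lower bound = x̄ - t* · s/√n = 34.9 - 2.112 · 13.8/√48 = 30.69

We are 98% confident that μ ≥ 30.69.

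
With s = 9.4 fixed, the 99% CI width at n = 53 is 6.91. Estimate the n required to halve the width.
n ≈ 212

CI width ∝ 1/√n
To reduce width by factor 2, need √n to grow by 2 → need 2² = 4 times as many samples.

Current: n = 53, width = 6.91
New: n = 212, width ≈ 3.36

Width reduced by factor of 6.91/3.36 = 2.06.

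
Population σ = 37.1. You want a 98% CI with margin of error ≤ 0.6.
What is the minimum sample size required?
n ≥ 20686

For margin E ≤ 0.6:
n ≥ (z* · σ / E)²
n ≥ (2.326 · 37.1 / 0.6)²
n ≥ 20685.44

Minimum n = 20686 (rounding up)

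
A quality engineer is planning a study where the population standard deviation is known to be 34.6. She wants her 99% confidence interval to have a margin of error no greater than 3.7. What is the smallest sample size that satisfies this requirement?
n ≥ 581

For margin E ≤ 3.7:
n ≥ (z* · σ / E)²
n ≥ (2.576 · 34.6 / 3.7)²
n ≥ 580.28

Minimum n = 581 (rounding up)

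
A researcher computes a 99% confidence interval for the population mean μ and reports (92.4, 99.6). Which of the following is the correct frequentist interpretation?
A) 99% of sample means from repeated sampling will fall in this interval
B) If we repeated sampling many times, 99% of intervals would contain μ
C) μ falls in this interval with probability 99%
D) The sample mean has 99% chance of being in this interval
B

A) Wrong — coverage applies to intervals containing μ, not to future x̄ values.
B) Correct — this is the frequentist long-run coverage interpretation.
C) Wrong — μ is fixed; the randomness lives in the interval, not in μ.
D) Wrong — x̄ is observed and sits in the interval by construction.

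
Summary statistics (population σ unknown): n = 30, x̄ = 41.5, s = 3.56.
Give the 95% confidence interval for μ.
(40.17, 42.83)

t-interval (σ unknown):
df = n - 1 = 29
t* = 2.045 for 95% confidence

Margin of error = t* · s/√n = 2.045 · 3.56/√30 = 1.33

CI: (40.17, 42.83)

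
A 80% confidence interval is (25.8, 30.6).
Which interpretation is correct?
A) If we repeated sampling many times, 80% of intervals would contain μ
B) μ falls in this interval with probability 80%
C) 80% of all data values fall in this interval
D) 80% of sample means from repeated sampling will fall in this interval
A

A) Correct — this is the frequentist long-run coverage interpretation.
B) Wrong — μ is fixed; the randomness lives in the interval, not in μ.
C) Wrong — a CI is about the parameter μ, not individual data values.
D) Wrong — coverage applies to intervals containing μ, not to future x̄ values.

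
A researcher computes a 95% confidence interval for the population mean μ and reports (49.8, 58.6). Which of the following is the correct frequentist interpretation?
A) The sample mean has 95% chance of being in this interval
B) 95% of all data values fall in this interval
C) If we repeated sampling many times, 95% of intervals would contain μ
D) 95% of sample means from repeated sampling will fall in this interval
C

A) Wrong — x̄ is observed and sits in the interval by construction.
B) Wrong — a CI is about the parameter μ, not individual data values.
C) Correct — this is the frequentist long-run coverage interpretation.
D) Wrong — coverage applies to intervals containing μ, not to future x̄ values.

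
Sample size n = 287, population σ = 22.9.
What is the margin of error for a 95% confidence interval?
Margin of error = 2.65

Margin of error = z* · σ/√n
= 1.960 · 22.9/√287
= 1.960 · 22.9/16.9411
= 2.65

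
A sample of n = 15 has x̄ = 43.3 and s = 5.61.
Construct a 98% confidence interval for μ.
(39.50, 47.10)

t-interval (σ unknown):
df = n - 1 = 14
t* = 2.624 for 98% confidence

Margin of error = t* · s/√n = 2.624 · 5.61/√15 = 3.80

CI: (39.50, 47.10)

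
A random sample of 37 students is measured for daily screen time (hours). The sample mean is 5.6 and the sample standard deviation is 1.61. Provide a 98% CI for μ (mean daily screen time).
(4.96, 6.24)

t-interval (σ unknown):
df = n - 1 = 36
t* = 2.434 for 98% confidence

Margin of error = t* · s/√n = 2.434 · 1.61/√37 = 0.64

CI: (4.96, 6.24)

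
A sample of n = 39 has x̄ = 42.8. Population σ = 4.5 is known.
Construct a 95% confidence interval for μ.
(41.39, 44.21)

z-interval (σ known):
z* = 1.960 for 95% confidence

Margin of error = z* · σ/√n = 1.960 · 4.5/√39 = 1.41

CI: (42.8 - 1.41, 42.8 + 1.41) = (41.39, 44.21)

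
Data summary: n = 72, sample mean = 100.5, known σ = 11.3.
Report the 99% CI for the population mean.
(97.07, 103.93)

z-interval (σ known):
z* = 2.576 for 99% confidence

Margin of error = z* · σ/√n = 2.576 · 11.3/√72 = 3.43

CI: (100.5 - 3.43, 100.5 + 3.43) = (97.07, 103.93)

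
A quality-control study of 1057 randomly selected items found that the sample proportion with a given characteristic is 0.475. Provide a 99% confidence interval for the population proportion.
(0.435, 0.515)

Proportion CI:
SE = √(p̂(1-p̂)/n) = √(0.475 · 0.525 / 1057) = 0.01536

z* = 2.576
Margin = z* · SE = 2.576 · 0.01536 = 0.0396

CI: 0.475 ± 0.0396 = (0.435, 0.515)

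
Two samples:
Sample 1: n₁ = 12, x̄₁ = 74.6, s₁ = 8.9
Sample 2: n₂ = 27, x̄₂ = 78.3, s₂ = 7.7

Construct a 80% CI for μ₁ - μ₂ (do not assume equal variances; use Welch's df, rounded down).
(-7.64, 0.24)

Difference: x̄₁ - x̄₂ = -3.70
SE = √(s₁²/n₁ + s₂²/n₂) = √(8.9²/12 + 7.7²/27) = 2.9659
df = 18.66 → 18 (Welch–Satterthwaite, rounded down)
t* = 1.330

CI: -3.70 ± 1.330 · 2.9659 = -3.70 ± 3.94 = (-7.64, 0.24)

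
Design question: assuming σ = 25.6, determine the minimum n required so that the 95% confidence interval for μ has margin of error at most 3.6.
n ≥ 195

For margin E ≤ 3.6:
n ≥ (z* · σ / E)²
n ≥ (1.960 · 25.6 / 3.6)²
n ≥ 194.26

Minimum n = 195 (rounding up)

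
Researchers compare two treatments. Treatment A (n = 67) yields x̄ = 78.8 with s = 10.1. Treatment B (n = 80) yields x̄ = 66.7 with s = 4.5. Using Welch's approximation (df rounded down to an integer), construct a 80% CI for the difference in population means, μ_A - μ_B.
(10.38, 13.82)

Difference: x̄₁ - x̄₂ = 12.10
SE = √(s₁²/n₁ + s₂²/n₂) = √(10.1²/67 + 4.5²/80) = 1.3325
df = 87.74 → 87 (Welch–Satterthwaite, rounded down)
t* = 1.291

CI: 12.10 ± 1.291 · 1.3325 = 12.10 ± 1.72 = (10.38, 13.82)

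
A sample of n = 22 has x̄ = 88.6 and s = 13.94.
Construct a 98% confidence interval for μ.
(81.12, 96.08)

t-interval (σ unknown):
df = n - 1 = 21
t* = 2.518 for 98% confidence

Margin of error = t* · s/√n = 2.518 · 13.94/√22 = 7.48

CI: (81.12, 96.08)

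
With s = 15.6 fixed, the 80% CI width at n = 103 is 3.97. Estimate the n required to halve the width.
n ≈ 412

CI width ∝ 1/√n
To reduce width by factor 2, need √n to grow by 2 → need 2² = 4 times as many samples.

Current: n = 103, width = 3.97
New: n = 412, width ≈ 1.97

Width reduced by factor of 3.97/1.97 = 2.02.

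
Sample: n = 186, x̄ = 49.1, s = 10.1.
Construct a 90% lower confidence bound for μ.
μ ≥ 48.15

Lower bound (one-sided):
t* = 1.286 (one-sided for 90%)
Lower bound = x̄ - t* · s/√n = 49.1 - 1.286 · 10.1/√186 = 48.15

We are 90% confident that μ ≥ 48.15.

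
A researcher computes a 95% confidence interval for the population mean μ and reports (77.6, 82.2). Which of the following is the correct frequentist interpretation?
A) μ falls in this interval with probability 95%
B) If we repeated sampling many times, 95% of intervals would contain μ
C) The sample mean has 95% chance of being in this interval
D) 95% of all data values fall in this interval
B

A) Wrong — μ is fixed; the randomness lives in the interval, not in μ.
B) Correct — this is the frequentist long-run coverage interpretation.
C) Wrong — x̄ is observed and sits in the interval by construction.
D) Wrong — a CI is about the parameter μ, not individual data values.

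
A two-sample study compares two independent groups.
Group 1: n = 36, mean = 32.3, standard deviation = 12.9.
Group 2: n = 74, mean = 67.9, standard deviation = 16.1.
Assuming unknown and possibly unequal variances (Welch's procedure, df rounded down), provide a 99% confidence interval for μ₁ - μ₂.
(-43.11, -28.09)

Difference: x̄₁ - x̄₂ = -35.60
SE = √(s₁²/n₁ + s₂²/n₂) = √(12.9²/36 + 16.1²/74) = 2.8505
df = 84.80 → 84 (Welch–Satterthwaite, rounded down)
t* = 2.636

CI: -35.60 ± 2.636 · 2.8505 = -35.60 ± 7.51 = (-43.11, -28.09)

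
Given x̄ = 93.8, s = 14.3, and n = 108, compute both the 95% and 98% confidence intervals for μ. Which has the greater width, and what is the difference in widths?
98% CI is wider by 1.05

df = 107
95% CI: t* = 1.982, (91.07, 96.53), width = 2 · t* · s/√n = 5.45
98% CI: t* = 2.362, (90.55, 97.05), width = 2 · t* · s/√n = 6.50

The 98% CI is wider by 6.50 - 5.45 = 1.05.
Higher confidence requires a wider interval.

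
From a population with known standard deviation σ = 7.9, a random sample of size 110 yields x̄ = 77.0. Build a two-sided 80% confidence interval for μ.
(76.03, 77.97)

z-interval (σ known):
z* = 1.282 for 80% confidence

Margin of error = z* · σ/√n = 1.282 · 7.9/√110 = 0.97

CI: (77.0 - 0.97, 77.0 + 0.97) = (76.03, 77.97)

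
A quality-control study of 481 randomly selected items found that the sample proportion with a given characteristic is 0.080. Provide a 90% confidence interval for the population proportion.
(0.060, 0.100)

Proportion CI:
SE = √(p̂(1-p̂)/n) = √(0.080 · 0.920 / 481) = 0.01237

z* = 1.645
Margin = z* · SE = 1.645 · 0.01237 = 0.0203

CI: 0.080 ± 0.0203 = (0.060, 0.100)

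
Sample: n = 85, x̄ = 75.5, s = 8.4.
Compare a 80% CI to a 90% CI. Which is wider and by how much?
90% CI is wider by 0.68

df = 84
80% CI: t* = 1.292, (74.32, 76.68), width = 2 · t* · s/√n = 2.35
90% CI: t* = 1.663, (73.98, 77.02), width = 2 · t* · s/√n = 3.03

The 90% CI is wider by 3.03 - 2.35 = 0.68.
Higher confidence requires a wider interval.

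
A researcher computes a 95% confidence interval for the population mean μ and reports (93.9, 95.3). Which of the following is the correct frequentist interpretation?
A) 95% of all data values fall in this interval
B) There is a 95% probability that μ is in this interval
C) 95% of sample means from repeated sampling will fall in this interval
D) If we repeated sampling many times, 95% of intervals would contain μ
D

A) Wrong — a CI is about the parameter μ, not individual data values.
B) Wrong — μ is fixed; the randomness lives in the interval, not in μ.
C) Wrong — coverage applies to intervals containing μ, not to future x̄ values.
D) Correct — this is the frequentist long-run coverage interpretation.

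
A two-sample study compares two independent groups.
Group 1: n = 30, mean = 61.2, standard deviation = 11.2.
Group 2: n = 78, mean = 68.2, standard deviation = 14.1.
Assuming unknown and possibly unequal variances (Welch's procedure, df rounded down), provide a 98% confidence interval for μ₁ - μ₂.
(-13.19, -0.81)

Difference: x̄₁ - x̄₂ = -7.00
SE = √(s₁²/n₁ + s₂²/n₂) = √(11.2²/30 + 14.1²/78) = 2.5943
df = 65.91 → 65 (Welch–Satterthwaite, rounded down)
t* = 2.385

CI: -7.00 ± 2.385 · 2.5943 = -7.00 ± 6.19 = (-13.19, -0.81)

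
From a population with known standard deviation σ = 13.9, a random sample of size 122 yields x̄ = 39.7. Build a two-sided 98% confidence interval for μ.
(36.77, 42.63)

z-interval (σ known):
z* = 2.326 for 98% confidence

Margin of error = z* · σ/√n = 2.326 · 13.9/√122 = 2.93

CI: (39.7 - 2.93, 39.7 + 2.93) = (36.77, 42.63)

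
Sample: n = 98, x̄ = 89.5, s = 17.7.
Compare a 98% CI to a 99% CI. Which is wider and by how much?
99% CI is wider by 0.93

df = 97
98% CI: t* = 2.365, (85.27, 93.73), width = 2 · t* · s/√n = 8.46
99% CI: t* = 2.627, (84.80, 94.20), width = 2 · t* · s/√n = 9.39

The 99% CI is wider by 9.39 - 8.46 = 0.93.
Higher confidence requires a wider interval.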